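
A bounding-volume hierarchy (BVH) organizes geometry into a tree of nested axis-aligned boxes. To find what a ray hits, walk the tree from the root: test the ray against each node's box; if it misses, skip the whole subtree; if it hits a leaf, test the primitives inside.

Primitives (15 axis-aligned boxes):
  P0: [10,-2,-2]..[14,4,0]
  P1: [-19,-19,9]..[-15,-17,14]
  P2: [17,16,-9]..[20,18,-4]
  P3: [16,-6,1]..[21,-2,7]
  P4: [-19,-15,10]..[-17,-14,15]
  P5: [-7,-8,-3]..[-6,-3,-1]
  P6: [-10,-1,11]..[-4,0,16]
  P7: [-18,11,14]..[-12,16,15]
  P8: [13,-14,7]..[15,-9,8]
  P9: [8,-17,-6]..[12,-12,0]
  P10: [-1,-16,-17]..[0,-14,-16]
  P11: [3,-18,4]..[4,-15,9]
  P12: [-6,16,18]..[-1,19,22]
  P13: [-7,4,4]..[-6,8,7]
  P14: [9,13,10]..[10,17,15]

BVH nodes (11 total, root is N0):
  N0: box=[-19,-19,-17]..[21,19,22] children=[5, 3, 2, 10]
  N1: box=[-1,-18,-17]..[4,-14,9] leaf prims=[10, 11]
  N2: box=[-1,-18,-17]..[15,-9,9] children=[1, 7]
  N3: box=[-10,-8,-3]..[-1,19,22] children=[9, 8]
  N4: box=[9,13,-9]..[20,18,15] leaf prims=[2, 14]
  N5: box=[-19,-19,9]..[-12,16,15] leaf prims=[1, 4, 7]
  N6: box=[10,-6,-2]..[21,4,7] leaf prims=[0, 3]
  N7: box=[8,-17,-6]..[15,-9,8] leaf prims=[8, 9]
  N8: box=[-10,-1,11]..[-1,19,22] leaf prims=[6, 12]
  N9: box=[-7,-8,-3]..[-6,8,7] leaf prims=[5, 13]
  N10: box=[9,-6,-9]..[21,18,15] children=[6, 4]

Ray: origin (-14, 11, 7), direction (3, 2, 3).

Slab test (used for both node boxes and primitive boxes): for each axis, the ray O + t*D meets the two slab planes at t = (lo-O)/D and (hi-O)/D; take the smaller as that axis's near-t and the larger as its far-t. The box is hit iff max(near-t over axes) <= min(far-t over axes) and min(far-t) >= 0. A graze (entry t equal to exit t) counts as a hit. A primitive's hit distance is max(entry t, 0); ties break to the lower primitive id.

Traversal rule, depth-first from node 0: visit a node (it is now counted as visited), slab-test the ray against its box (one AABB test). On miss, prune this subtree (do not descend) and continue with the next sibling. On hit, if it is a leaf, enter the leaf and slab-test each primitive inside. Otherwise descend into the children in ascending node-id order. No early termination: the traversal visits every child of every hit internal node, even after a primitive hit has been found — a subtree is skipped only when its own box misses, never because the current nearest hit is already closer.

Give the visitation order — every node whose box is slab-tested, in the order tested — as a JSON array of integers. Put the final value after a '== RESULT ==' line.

Trace the traversal:
N0 x:[-5/3,35/3] y:[-15,4] z:[-8,5] -> hit [-5/3,4], descend [2, 3, 5, 10]
  N2 x:[13/3,29/3] y:[-29/2,-10] z:[-8,2/3] -> miss, prune
  N3 x:[4/3,13/3] y:[-19/2,4] z:[-10/3,5] -> hit [4/3,4], descend [8, 9]
    N8 x:[4/3,13/3] y:[-6,4] z:[4/3,5] -> hit [4/3,4] leaf, test {P6(miss), P12@t=11/3}
    N9 x:[7/3,8/3] y:[-19/2,-3/2] z:[-10/3,0] -> miss, prune
  N5 x:[-5/3,2/3] y:[-15,5/2] z:[2/3,8/3] -> hit [2/3,2/3] leaf, test {P1(miss), P4(miss), P7(miss)}
  N10 x:[23/3,35/3] y:[-17/2,7/2] z:[-16/3,8/3] -> miss, prune

Visited [0, 2, 3, 8, 9, 5, 10]. Tests: 7 box, 2 leaf. Nearest: P12.

== RESULT ==
[0, 2, 3, 8, 9, 5, 10]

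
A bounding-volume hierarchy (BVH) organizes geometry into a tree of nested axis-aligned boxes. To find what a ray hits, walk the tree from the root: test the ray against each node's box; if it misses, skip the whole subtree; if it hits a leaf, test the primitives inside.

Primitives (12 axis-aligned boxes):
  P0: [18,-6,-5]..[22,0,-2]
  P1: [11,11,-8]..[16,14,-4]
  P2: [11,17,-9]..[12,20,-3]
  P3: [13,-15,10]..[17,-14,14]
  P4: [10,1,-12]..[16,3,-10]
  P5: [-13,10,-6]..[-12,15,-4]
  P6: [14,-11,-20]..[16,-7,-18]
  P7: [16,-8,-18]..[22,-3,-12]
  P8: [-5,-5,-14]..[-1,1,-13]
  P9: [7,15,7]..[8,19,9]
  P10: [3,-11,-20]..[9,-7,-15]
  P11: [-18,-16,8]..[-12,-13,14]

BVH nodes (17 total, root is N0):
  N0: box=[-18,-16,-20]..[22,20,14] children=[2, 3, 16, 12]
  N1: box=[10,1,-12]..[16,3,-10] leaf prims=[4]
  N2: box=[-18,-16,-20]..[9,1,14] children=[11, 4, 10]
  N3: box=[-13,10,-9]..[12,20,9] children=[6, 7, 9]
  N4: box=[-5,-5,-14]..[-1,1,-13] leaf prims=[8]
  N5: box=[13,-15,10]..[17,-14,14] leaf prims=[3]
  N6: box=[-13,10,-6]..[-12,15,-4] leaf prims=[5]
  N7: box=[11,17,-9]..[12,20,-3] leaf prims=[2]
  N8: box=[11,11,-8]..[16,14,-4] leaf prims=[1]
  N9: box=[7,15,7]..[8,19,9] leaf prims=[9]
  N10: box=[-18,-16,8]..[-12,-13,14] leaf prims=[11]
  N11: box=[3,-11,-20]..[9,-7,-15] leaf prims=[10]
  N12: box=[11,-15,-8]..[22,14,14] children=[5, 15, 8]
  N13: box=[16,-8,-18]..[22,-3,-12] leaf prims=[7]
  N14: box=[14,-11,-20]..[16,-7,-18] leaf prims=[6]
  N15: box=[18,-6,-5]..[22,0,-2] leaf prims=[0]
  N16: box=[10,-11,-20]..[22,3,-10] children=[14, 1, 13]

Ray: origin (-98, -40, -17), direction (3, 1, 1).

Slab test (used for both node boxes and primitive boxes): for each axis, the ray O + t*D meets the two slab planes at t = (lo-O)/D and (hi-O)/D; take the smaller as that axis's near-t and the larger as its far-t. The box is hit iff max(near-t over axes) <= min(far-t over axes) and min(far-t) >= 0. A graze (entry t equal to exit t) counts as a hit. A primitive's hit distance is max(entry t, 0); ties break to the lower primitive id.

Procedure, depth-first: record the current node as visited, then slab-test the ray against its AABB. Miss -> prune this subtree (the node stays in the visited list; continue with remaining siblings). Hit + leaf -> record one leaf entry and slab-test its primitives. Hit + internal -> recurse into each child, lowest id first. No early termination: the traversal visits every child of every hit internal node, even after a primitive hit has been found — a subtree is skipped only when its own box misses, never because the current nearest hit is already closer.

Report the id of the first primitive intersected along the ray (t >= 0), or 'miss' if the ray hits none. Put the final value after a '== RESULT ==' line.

Trace the traversal:
N0 x:[80/3,40] y:[24,60] z:[-3,31] -> hit [80/3,31], descend [2, 3, 12, 16]
  N2 x:[80/3,107/3] y:[24,41] z:[-3,31] -> hit [80/3,31], descend [4, 10, 11]
    N4 x:[31,97/3] y:[35,41] z:[3,4] -> miss, prune
    N10 x:[80/3,86/3] y:[24,27] z:[25,31] -> hit [80/3,27] leaf, test {P11@t=80/3}
    N11 x:[101/3,107/3] y:[29,33] z:[-3,2] -> miss, prune
  N3 x:[85/3,110/3] y:[50,60] z:[8,26] -> miss, prune
  N12 x:[109/3,40] y:[25,54] z:[9,31] -> miss, prune
  N16 x:[36,40] y:[29,43] z:[-3,7] -> miss, prune

8 AABB tests over nodes [0, 2, 4, 10, 11, 3, 12, 16]; 1 leaf entered; closest P11.

== RESULT ==
11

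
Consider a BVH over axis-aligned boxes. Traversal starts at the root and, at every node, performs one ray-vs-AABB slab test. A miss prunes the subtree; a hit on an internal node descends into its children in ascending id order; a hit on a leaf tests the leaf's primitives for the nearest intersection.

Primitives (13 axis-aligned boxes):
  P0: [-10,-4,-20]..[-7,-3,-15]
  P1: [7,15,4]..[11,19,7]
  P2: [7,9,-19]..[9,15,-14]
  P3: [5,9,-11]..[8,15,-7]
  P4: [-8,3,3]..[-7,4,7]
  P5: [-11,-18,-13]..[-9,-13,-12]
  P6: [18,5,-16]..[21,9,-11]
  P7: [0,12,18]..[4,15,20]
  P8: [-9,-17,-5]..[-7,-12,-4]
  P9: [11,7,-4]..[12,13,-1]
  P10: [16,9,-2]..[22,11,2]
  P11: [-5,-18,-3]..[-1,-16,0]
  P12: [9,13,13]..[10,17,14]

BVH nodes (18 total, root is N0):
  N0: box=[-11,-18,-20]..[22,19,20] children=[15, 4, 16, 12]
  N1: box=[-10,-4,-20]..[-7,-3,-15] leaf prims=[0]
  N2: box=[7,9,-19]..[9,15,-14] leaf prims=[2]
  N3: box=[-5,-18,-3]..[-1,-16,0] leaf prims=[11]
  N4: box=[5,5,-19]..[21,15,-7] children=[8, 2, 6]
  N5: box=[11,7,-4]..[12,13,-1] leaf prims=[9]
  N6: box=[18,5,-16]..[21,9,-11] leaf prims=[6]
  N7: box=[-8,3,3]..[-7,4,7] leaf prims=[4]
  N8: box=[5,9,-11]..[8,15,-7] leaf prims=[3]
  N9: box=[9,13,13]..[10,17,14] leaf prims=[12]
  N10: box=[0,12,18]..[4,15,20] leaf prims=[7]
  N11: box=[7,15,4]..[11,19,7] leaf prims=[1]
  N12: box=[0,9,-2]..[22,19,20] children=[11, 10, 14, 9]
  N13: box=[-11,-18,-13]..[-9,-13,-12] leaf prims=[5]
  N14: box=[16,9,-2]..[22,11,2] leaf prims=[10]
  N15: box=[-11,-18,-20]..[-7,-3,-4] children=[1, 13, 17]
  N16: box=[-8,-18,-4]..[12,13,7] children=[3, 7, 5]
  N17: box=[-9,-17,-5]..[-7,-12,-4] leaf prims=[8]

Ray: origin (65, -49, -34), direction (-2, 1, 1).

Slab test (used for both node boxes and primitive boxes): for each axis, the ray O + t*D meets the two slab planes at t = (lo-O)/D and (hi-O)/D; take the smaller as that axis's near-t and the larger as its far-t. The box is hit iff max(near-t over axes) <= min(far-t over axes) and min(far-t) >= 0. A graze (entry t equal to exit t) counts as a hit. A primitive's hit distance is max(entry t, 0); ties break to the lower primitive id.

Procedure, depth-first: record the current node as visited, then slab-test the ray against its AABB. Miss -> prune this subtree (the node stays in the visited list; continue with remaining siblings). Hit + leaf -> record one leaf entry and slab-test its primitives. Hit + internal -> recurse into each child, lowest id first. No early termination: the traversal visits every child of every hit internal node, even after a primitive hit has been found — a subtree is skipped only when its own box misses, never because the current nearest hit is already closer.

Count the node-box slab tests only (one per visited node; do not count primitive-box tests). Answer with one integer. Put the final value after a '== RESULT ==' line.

Walk:
N0 x:[43/2,38] y:[31,68] z:[14,54] -> hit [31,38], descend [4, 12, 15, 16]
  N4 x:[22,30] y:[54,64] z:[15,27] -> miss, prune
  N12 x:[43/2,65/2] y:[58,68] z:[32,54] -> miss, prune
  N15 x:[36,38] y:[31,46] z:[14,30] -> miss, prune
  N16 x:[53/2,73/2] y:[31,62] z:[30,41] -> hit [31,73/2], descend [3, 5, 7]
    N3 x:[33,35] y:[31,33] z:[31,34] -> hit [33,33] leaf, test {P11@t=33}
    N5 x:[53/2,27] y:[56,62] z:[30,33] -> miss, prune
    N7 x:[36,73/2] y:[52,53] z:[37,41] -> miss, prune

Summary -> nodes [0, 4, 12, 15, 16, 3, 5, 7]; box-tests=8; leaf-entries=1; first=P11

== RESULT ==
8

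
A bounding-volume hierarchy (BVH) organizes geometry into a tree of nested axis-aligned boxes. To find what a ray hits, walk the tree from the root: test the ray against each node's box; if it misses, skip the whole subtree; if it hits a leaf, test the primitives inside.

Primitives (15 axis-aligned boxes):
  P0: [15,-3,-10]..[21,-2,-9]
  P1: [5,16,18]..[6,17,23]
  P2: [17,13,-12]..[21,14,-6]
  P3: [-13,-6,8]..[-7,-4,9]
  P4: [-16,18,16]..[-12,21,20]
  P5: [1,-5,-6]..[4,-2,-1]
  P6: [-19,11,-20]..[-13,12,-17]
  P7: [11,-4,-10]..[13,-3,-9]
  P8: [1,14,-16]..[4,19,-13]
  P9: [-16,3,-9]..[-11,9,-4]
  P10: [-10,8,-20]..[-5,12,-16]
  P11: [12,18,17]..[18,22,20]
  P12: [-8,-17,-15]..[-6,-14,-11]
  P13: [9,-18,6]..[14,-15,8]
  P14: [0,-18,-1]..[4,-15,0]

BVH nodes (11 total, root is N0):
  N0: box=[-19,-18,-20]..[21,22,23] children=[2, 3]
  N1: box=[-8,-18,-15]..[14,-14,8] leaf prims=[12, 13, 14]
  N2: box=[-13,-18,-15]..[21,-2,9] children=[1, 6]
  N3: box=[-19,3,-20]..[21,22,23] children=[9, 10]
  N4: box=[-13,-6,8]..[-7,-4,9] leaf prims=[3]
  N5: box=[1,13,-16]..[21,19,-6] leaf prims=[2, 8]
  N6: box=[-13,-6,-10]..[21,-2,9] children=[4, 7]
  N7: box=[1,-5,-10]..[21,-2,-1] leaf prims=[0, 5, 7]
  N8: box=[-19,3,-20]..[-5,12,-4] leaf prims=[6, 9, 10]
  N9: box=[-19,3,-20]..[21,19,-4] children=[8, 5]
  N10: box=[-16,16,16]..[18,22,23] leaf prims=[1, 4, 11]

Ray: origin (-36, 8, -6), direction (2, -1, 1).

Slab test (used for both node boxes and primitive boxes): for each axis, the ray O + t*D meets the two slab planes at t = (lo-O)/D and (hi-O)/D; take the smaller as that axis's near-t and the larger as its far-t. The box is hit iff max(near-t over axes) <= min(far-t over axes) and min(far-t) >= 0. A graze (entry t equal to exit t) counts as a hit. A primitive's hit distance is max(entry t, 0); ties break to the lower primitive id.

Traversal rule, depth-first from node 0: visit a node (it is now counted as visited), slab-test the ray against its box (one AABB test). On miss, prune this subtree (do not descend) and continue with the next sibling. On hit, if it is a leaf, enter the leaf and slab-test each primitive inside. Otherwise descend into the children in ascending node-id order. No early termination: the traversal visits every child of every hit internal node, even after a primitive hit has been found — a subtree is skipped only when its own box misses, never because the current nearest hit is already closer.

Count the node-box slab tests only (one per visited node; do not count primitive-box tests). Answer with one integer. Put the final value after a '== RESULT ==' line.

Walk:
N0 x:[17/2,57/2] y:[-14,26] z:[-14,29] -> hit [17/2,26], descend [2, 3]
  N2 x:[23/2,57/2] y:[10,26] z:[-9,15] -> hit [23/2,15], descend [1, 6]
    N1 x:[14,25] y:[22,26] z:[-9,14] -> miss, prune
    N6 x:[23/2,57/2] y:[10,14] z:[-4,15] -> hit [23/2,14], descend [4, 7]
      N4 x:[23/2,29/2] y:[12,14] z:[14,15] -> hit [14,14] leaf, test {P3@t=14}
      N7 x:[37/2,57/2] y:[10,13] z:[-4,5] -> miss, prune
  N3 x:[17/2,57/2] y:[-14,5] z:[-14,29] -> miss, prune

7 AABB tests over nodes [0, 2, 1, 6, 4, 7, 3]; 1 leaf entered; closest P3.

== RESULT ==
7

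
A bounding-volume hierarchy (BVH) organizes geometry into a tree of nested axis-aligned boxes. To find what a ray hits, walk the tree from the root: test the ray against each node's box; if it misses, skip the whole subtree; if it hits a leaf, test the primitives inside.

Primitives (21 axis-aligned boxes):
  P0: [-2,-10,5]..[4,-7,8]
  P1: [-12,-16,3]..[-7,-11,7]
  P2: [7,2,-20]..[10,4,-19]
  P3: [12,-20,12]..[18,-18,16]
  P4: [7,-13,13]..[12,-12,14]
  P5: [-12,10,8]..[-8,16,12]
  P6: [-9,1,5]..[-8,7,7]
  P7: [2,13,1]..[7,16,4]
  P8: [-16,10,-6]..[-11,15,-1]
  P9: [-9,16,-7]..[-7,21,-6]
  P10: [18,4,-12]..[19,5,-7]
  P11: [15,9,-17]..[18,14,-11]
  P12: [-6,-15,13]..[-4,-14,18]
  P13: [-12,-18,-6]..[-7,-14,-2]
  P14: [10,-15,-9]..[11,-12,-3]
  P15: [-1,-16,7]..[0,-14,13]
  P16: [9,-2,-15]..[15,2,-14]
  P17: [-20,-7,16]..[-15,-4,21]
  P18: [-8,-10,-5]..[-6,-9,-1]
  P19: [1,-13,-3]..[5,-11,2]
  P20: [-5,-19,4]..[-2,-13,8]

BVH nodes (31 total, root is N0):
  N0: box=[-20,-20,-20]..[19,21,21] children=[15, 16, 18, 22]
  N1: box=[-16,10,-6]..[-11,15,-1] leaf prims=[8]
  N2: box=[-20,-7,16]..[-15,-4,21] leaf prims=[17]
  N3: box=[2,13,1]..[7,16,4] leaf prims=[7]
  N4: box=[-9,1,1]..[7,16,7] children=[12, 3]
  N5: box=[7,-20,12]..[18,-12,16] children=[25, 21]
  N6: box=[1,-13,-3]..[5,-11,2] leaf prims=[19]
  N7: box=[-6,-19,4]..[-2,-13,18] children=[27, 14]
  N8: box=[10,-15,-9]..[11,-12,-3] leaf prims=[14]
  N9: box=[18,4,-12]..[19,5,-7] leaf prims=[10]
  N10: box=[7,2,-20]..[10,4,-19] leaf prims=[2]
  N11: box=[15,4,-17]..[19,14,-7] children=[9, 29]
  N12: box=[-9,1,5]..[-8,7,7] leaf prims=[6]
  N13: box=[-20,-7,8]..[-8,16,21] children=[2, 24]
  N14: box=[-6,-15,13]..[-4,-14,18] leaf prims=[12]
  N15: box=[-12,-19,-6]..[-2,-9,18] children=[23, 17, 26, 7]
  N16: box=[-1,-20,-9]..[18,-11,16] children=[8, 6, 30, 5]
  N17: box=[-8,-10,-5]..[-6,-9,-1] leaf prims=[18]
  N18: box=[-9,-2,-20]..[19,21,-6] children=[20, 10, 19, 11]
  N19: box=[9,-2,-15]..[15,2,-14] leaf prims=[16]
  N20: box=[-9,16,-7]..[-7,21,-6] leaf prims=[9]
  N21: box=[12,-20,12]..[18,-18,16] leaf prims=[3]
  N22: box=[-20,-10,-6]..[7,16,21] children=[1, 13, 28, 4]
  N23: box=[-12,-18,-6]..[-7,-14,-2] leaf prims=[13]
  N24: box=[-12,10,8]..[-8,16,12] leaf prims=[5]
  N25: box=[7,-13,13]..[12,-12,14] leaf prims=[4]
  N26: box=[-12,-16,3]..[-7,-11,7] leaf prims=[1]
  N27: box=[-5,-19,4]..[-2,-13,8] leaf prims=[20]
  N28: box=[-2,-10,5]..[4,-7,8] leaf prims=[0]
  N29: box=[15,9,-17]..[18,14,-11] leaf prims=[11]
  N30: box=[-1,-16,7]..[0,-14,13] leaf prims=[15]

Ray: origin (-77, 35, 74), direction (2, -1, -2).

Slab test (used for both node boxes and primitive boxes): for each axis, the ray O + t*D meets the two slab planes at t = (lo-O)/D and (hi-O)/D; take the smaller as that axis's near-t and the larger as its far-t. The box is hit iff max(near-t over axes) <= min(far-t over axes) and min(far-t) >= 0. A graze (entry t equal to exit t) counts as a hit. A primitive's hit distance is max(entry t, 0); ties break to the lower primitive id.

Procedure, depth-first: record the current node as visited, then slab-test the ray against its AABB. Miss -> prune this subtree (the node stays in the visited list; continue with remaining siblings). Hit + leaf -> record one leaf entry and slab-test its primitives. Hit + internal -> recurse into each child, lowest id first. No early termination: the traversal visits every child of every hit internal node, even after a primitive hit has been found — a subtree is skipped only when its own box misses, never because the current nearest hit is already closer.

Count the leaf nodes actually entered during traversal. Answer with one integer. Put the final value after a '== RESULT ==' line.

Traverse from the root:
N0 x:[57/2,48] y:[14,55] z:[53/2,47] -> hit [57/2,47], descend [15, 16, 18, 22]
  N15 x:[65/2,75/2] y:[44,54] z:[28,40] -> miss, prune
  N16 x:[38,95/2] y:[46,55] z:[29,83/2] -> miss, prune
  N18 x:[34,48] y:[14,37] z:[40,47] -> miss, prune
  N22 x:[57/2,42] y:[19,45] z:[53/2,40] -> hit [57/2,40], descend [1, 4, 13, 28]
    N1 x:[61/2,33] y:[20,25] z:[75/2,40] -> miss, prune
    N4 x:[34,42] y:[19,34] z:[67/2,73/2] -> hit [34,34], descend [3, 12]
      N3 x:[79/2,42] y:[19,22] z:[35,73/2] -> miss, prune
      N12 x:[34,69/2] y:[28,34] z:[67/2,69/2] -> hit [34,34] leaf, test {P6@t=34}
    N13 x:[57/2,69/2] y:[19,42] z:[53/2,33] -> hit [57/2,33], descend [2, 24]
      N2 x:[57/2,31] y:[39,42] z:[53/2,29] -> miss, prune
      N24 x:[65/2,69/2] y:[19,25] z:[31,33] -> miss, prune
    N28 x:[75/2,81/2] y:[42,45] z:[33,69/2] -> miss, prune

Visited [0, 15, 16, 18, 22, 1, 4, 3, 12, 13, 2, 24, 28]. Tests: 13 box, 1 leaf. Nearest: P6.

== RESULT ==
1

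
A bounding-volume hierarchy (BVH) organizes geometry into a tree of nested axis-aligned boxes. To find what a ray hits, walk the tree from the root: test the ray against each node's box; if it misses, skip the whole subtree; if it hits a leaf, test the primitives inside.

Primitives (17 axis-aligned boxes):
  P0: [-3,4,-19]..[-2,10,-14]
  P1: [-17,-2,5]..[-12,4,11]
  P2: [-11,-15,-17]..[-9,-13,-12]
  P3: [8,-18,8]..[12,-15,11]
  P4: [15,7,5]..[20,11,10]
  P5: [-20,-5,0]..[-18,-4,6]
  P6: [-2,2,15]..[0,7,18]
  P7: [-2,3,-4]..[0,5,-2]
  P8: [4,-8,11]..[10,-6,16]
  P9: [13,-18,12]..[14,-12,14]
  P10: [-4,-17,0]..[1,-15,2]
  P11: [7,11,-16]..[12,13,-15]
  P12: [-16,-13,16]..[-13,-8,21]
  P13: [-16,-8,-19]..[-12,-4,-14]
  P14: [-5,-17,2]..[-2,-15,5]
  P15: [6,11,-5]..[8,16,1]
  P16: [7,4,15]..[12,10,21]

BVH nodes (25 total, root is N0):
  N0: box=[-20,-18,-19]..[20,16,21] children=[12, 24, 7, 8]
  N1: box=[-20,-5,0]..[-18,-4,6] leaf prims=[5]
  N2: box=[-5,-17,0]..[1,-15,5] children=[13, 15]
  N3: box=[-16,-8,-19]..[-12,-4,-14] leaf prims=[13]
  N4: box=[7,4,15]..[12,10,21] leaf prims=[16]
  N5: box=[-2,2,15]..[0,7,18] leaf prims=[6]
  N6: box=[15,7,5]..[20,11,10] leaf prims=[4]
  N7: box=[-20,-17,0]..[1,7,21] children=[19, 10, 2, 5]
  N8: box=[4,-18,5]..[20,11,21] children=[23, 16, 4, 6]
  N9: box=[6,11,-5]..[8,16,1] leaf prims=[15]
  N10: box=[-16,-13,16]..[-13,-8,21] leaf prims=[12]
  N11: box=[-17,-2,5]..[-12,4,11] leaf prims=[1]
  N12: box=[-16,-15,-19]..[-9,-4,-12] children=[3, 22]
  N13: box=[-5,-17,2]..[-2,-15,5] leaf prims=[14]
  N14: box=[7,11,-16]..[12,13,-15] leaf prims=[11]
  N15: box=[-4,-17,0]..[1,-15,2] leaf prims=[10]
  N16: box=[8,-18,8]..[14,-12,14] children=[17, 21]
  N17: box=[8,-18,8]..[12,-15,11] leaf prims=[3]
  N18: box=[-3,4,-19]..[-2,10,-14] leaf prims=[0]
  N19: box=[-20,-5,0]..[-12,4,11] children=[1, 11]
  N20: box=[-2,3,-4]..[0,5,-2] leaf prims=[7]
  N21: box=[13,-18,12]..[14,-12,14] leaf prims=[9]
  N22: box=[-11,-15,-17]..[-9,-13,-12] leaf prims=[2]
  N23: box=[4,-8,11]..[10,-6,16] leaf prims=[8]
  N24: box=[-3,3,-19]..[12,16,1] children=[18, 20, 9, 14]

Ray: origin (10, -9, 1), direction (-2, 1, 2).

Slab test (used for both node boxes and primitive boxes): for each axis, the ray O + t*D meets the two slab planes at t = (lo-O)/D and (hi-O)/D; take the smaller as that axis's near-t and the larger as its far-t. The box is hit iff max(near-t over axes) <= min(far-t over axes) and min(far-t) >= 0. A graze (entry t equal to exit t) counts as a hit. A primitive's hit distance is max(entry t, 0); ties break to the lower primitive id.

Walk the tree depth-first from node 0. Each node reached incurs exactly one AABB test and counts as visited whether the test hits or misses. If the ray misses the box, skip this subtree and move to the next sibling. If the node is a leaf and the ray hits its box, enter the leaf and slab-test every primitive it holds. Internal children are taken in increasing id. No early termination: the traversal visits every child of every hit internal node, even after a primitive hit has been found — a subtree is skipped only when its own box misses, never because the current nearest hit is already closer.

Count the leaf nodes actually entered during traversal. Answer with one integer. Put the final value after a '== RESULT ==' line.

Trace the traversal:
N0 x:[-5,15] y:[-9,25] z:[-10,10] -> hit [-5,10], descend [7, 8, 12, 24]
  N7 x:[9/2,15] y:[-8,16] z:[-1/2,10] -> hit [9/2,10], descend [2, 5, 10, 19]
    N2 x:[9/2,15/2] y:[-8,-6] z:[-1/2,2] -> miss, prune
    N5 x:[5,6] y:[11,16] z:[7,17/2] -> miss, prune
    N10 x:[23/2,13] y:[-4,1] z:[15/2,10] -> miss, prune
    N19 x:[11,15] y:[4,13] z:[-1/2,5] -> miss, prune
  N8 x:[-5,3] y:[-9,20] z:[2,10] -> hit [2,3], descend [4, 6, 16, 23]
    N4 x:[-1,3/2] y:[13,19] z:[7,10] -> miss, prune
    N6 x:[-5,-5/2] y:[16,20] z:[2,9/2] -> miss, prune
    N16 x:[-2,1] y:[-9,-3] z:[7/2,13/2] -> miss, prune
    N23 x:[0,3] y:[1,3] z:[5,15/2] -> miss, prune
  N12 x:[19/2,13] y:[-6,5] z:[-10,-13/2] -> miss, prune
  N24 x:[-1,13/2] y:[12,25] z:[-10,0] -> miss, prune

13 AABB tests over nodes [0, 7, 2, 5, 10, 19, 8, 4, 6, 16, 23, 12, 24]; 0 leaves entered; closest miss.

== RESULT ==
0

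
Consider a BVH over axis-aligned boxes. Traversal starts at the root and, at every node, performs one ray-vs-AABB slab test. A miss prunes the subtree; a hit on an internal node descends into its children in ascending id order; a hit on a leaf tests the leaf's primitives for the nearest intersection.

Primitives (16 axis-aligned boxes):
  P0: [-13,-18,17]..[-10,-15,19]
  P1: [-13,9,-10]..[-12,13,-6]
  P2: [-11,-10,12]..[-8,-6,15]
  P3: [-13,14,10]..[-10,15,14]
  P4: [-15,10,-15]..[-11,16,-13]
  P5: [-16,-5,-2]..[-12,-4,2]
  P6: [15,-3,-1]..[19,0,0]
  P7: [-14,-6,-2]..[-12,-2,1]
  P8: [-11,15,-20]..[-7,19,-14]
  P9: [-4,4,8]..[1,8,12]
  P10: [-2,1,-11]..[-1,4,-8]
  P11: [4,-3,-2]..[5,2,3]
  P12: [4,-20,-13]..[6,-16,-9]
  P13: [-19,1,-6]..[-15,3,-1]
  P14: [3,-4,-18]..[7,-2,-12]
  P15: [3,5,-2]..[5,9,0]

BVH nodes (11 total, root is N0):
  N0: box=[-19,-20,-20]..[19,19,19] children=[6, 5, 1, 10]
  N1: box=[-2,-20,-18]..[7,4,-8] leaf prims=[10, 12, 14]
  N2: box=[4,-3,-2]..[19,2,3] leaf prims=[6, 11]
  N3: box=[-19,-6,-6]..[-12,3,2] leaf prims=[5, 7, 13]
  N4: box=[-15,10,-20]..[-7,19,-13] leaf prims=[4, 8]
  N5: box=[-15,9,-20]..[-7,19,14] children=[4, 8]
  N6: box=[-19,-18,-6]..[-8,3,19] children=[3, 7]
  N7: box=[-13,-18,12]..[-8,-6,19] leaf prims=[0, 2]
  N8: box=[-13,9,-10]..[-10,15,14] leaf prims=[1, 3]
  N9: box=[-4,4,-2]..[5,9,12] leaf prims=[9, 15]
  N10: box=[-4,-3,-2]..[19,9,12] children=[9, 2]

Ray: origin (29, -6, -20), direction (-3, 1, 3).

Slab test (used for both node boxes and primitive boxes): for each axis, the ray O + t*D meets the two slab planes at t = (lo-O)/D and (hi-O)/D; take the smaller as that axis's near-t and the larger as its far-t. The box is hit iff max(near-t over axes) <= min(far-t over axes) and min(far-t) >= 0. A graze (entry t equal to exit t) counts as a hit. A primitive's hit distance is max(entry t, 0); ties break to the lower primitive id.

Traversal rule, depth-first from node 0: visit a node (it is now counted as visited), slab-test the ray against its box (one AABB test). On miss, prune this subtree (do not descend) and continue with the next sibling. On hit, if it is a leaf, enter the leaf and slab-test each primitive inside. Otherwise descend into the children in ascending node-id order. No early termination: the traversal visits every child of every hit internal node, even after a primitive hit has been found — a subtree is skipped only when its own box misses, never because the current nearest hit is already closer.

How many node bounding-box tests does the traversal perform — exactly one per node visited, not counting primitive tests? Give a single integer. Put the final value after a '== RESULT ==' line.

Walk:
N0 x:[10/3,16] y:[-14,25] z:[0,13] -> hit [10/3,13], descend [1, 5, 6, 10]
  N1 x:[22/3,31/3] y:[-14,10] z:[2/3,4] -> miss, prune
  N5 x:[12,44/3] y:[15,25] z:[0,34/3] -> miss, prune
  N6 x:[37/3,16] y:[-12,9] z:[14/3,13] -> miss, prune
  N10 x:[10/3,11] y:[3,15] z:[6,32/3] -> hit [6,32/3], descend [2, 9]
    N2 x:[10/3,25/3] y:[3,8] z:[6,23/3] -> hit [6,23/3] leaf, test {P6(miss), P11(miss)}
    N9 x:[8,11] y:[10,15] z:[6,32/3] -> hit [10,32/3] leaf, test {P9@t=10, P15(miss)}

order=[0, 1, 5, 6, 10, 2, 9]  |boxes|=7  |leaves|=2  hit=P9

== RESULT ==
7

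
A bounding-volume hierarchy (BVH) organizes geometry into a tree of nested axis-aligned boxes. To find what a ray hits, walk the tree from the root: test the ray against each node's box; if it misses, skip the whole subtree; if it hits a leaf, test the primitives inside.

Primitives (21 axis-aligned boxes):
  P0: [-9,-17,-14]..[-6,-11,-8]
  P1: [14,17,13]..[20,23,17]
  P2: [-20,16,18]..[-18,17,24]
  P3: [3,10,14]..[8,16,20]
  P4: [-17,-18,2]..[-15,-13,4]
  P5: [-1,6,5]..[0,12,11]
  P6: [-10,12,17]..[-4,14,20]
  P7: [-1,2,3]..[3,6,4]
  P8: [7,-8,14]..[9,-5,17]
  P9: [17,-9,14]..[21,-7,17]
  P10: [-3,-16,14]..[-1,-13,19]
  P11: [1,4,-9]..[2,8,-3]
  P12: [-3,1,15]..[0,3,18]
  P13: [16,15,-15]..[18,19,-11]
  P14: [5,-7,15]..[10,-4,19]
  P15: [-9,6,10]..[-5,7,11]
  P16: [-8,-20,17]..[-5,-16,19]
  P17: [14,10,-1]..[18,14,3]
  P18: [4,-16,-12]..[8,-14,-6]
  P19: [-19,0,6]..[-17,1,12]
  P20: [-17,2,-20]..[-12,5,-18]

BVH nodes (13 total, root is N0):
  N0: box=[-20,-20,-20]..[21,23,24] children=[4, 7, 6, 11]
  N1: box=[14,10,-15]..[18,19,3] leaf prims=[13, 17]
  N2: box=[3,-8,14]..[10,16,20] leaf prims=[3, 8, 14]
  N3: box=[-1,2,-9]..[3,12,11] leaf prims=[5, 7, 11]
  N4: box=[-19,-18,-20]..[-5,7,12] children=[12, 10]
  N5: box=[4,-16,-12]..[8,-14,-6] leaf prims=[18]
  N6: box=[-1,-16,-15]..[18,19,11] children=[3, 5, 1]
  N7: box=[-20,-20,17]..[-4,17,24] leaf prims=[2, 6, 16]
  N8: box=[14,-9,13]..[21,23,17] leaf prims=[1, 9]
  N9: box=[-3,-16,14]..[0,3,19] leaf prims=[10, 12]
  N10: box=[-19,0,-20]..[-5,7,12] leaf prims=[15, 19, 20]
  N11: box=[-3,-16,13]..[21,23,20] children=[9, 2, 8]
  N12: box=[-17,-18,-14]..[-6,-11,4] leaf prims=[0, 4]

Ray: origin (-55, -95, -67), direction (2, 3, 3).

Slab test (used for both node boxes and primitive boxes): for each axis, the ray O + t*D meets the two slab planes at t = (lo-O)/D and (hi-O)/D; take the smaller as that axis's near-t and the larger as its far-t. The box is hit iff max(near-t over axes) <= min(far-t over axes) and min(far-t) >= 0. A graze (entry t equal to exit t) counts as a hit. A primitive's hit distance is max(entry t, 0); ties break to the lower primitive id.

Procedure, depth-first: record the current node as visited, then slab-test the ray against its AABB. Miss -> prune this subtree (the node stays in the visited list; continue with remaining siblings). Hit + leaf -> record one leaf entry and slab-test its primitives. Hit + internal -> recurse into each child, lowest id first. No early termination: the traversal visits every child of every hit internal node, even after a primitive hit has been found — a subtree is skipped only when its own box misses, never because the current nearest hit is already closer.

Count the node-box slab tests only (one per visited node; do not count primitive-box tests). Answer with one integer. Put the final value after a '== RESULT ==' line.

Trace the traversal:
N0 x:[35/2,38] y:[25,118/3] z:[47/3,91/3] -> hit [25,91/3], descend [4, 6, 7, 11]
  N4 x:[18,25] y:[77/3,34] z:[47/3,79/3] -> miss, prune
  N6 x:[27,73/2] y:[79/3,38] z:[52/3,26] -> miss, prune
  N7 x:[35/2,51/2] y:[25,112/3] z:[28,91/3] -> miss, prune
  N11 x:[26,38] y:[79/3,118/3] z:[80/3,29] -> hit [80/3,29], descend [2, 8, 9]
    N2 x:[29,65/2] y:[29,37] z:[27,29] -> hit [29,29] leaf, test {P3(miss), P8(miss), P14(miss)}
    N8 x:[69/2,38] y:[86/3,118/3] z:[80/3,28] -> miss, prune
    N9 x:[26,55/2] y:[79/3,98/3] z:[27,86/3] -> hit [27,55/2] leaf, test {P10@t=27, P12(miss)}

Visited [0, 4, 6, 7, 11, 2, 8, 9]. Tests: 8 box, 2 leaf. Nearest: P10.

== RESULT ==
8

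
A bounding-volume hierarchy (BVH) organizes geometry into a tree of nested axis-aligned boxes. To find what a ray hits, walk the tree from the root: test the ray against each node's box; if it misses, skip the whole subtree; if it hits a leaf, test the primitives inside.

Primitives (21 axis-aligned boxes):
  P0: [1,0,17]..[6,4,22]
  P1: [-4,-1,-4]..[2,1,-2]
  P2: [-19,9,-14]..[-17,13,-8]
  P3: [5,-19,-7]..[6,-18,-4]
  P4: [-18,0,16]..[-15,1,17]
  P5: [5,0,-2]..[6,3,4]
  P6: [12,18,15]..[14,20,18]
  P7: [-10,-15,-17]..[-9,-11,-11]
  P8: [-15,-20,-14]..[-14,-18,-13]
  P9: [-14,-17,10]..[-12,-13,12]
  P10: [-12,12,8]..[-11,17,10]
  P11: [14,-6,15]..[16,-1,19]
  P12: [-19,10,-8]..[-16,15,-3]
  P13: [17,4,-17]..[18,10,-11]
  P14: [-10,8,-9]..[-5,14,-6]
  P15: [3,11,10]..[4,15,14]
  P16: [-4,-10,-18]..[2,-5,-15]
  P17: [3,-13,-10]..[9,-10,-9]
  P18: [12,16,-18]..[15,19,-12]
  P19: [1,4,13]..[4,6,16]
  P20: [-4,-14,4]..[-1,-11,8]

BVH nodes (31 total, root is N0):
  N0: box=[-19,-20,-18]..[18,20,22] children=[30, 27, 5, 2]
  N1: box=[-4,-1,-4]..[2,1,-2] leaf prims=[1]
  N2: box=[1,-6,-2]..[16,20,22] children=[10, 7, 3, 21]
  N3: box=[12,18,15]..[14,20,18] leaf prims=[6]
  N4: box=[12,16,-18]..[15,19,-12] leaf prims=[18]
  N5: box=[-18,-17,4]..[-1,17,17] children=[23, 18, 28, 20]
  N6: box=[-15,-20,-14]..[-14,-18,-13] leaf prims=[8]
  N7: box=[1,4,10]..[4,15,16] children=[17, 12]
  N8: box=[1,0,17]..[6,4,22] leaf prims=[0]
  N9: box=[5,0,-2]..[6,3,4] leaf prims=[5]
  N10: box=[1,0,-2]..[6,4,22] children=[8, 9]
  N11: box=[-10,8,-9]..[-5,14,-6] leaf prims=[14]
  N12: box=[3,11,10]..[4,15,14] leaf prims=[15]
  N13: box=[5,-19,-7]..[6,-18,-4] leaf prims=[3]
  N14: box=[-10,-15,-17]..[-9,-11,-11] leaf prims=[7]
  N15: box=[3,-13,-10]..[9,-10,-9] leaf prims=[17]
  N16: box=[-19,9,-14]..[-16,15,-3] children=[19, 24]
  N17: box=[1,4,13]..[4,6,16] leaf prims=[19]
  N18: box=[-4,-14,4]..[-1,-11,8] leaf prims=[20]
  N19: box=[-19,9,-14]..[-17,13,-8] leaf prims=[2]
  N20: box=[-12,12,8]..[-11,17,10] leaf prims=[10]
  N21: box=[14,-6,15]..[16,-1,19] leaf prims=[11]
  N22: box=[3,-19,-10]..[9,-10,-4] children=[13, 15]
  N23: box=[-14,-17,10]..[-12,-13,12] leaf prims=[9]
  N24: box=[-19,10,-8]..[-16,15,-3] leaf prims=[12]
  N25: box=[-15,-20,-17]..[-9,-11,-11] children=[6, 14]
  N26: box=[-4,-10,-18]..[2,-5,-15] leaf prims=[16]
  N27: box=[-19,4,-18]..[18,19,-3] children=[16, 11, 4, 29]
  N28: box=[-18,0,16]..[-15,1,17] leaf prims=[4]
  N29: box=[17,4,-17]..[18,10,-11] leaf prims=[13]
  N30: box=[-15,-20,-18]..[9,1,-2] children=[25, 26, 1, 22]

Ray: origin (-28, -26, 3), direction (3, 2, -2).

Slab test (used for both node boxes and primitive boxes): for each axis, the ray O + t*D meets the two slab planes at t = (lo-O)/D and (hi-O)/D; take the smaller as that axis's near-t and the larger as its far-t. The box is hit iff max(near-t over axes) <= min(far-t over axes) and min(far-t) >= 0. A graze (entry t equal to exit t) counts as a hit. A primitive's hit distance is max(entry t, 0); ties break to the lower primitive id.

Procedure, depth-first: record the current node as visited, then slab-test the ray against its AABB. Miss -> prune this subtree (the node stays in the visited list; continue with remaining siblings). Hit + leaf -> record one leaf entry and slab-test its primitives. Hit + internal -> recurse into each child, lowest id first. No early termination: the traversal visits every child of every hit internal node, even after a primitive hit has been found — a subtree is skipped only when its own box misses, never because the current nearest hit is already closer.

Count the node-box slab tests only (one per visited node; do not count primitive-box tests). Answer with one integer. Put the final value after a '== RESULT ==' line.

Trace the traversal:
N0 x:[3,46/3] y:[3,23] z:[-19/2,21/2] -> hit [3,21/2], descend [2, 5, 27, 30]
  N2 x:[29/3,44/3] y:[10,23] z:[-19/2,5/2] -> miss, prune
  N5 x:[10/3,9] y:[9/2,43/2] z:[-7,-1/2] -> miss, prune
  N27 x:[3,46/3] y:[15,45/2] z:[3,21/2] -> miss, prune
  N30 x:[13/3,37/3] y:[3,27/2] z:[5/2,21/2] -> hit [13/3,21/2], descend [1, 22, 25, 26]
    N1 x:[8,10] y:[25/2,27/2] z:[5/2,7/2] -> miss, prune
    N22 x:[31/3,37/3] y:[7/2,8] z:[7/2,13/2] -> miss, prune
    N25 x:[13/3,19/3] y:[3,15/2] z:[7,10] -> miss, prune
    N26 x:[8,10] y:[8,21/2] z:[9,21/2] -> hit [9,10] leaf, test {P16@t=9}

Visited [0, 2, 5, 27, 30, 1, 22, 25, 26]. Tests: 9 box, 1 leaf. Nearest: P16.

== RESULT ==
9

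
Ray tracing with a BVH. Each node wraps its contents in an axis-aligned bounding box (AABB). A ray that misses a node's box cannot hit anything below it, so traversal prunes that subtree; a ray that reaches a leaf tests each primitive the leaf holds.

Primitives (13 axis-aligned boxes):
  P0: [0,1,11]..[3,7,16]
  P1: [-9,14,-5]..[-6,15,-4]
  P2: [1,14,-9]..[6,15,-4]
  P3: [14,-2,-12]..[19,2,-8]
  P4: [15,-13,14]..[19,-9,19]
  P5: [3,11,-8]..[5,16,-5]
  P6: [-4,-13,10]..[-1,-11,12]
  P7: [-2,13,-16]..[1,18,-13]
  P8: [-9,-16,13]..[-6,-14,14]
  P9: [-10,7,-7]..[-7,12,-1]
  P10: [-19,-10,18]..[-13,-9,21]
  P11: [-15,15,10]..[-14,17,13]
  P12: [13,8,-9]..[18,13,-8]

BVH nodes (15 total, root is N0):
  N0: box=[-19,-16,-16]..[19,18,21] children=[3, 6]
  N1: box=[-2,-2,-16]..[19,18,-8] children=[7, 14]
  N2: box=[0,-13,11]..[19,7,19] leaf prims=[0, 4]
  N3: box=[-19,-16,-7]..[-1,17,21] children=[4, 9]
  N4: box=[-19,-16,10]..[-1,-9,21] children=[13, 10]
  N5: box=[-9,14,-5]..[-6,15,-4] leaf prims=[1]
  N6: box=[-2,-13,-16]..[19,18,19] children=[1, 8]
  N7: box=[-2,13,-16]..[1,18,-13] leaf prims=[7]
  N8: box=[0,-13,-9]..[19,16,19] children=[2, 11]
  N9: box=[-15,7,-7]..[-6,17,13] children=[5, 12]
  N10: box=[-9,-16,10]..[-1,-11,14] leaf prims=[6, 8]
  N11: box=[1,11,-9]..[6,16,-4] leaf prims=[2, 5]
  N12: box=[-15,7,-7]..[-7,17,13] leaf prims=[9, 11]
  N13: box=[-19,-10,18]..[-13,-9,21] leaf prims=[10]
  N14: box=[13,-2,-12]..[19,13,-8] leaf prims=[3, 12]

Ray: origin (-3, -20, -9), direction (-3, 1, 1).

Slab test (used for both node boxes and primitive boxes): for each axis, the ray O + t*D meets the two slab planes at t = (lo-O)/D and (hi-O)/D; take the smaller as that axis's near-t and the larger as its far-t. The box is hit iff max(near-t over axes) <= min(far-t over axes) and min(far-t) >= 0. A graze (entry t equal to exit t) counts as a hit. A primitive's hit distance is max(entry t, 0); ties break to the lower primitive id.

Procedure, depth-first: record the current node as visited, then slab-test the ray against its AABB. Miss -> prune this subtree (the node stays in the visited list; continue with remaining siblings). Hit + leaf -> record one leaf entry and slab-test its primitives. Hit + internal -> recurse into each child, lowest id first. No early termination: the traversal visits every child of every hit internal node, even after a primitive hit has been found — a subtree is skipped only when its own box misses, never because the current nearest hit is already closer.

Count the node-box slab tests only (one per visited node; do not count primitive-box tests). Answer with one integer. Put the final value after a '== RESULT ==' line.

Trace the traversal:
N0 x:[-22/3,16/3] y:[4,38] z:[-7,30] -> hit [4,16/3], descend [3, 6]
  N3 x:[-2/3,16/3] y:[4,37] z:[2,30] -> hit [4,16/3], descend [4, 9]
    N4 x:[-2/3,16/3] y:[4,11] z:[19,30] -> miss, prune
    N9 x:[1,4] y:[27,37] z:[2,22] -> miss, prune
  N6 x:[-22/3,-1/3] y:[7,38] z:[-7,28] -> miss, prune

5 AABB tests over nodes [0, 3, 4, 9, 6]; 0 leaves entered; closest miss.

== RESULT ==
5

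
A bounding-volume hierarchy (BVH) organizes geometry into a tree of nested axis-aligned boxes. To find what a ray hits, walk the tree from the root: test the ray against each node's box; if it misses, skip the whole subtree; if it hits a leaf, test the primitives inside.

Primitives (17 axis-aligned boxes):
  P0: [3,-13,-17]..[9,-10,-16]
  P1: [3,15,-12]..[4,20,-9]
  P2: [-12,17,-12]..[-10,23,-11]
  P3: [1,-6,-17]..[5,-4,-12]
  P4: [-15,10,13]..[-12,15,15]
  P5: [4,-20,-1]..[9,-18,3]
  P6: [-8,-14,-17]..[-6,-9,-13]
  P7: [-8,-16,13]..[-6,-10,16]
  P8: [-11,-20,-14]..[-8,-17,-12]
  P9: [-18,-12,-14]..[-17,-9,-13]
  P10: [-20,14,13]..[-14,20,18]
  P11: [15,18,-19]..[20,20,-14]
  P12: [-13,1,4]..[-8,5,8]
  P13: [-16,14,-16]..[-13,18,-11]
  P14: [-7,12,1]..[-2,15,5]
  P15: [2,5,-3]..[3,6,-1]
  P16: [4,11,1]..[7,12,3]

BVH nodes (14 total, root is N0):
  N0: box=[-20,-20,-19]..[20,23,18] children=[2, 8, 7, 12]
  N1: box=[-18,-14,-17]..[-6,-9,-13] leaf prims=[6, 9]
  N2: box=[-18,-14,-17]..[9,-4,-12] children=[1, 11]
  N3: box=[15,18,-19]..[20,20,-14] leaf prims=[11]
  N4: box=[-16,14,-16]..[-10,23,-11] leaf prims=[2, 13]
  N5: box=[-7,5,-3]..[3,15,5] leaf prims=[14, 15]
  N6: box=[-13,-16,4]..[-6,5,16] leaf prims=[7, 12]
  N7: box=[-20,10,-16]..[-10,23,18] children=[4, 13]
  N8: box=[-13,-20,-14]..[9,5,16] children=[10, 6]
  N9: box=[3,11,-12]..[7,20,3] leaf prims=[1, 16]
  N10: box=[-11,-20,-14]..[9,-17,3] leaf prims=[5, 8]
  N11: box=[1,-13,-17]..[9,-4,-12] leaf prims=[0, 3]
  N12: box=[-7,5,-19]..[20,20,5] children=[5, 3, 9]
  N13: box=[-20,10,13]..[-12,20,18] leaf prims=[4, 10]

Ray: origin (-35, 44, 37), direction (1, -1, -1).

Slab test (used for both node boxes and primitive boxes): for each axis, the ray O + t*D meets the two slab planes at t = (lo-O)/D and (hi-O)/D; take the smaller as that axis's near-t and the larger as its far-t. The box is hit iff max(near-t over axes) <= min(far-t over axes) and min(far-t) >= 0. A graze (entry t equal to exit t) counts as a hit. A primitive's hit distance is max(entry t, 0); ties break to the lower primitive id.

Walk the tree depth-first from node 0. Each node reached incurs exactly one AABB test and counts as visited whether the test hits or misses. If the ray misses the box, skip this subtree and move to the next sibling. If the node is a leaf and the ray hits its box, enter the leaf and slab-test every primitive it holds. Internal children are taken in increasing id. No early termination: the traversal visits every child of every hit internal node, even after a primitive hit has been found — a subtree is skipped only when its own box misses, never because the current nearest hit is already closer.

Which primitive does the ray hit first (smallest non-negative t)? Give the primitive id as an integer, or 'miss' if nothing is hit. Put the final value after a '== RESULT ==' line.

Trace the traversal:
N0 x:[15,55] y:[21,64] z:[19,56] -> hit [21,55], descend [2, 7, 8, 12]
  N2 x:[17,44] y:[48,58] z:[49,54] -> miss, prune
  N7 x:[15,25] y:[21,34] z:[19,53] -> hit [21,25], descend [4, 13]
    N4 x:[19,25] y:[21,30] z:[48,53] -> miss, prune
    N13 x:[15,23] y:[24,34] z:[19,24] -> miss, prune
  N8 x:[22,44] y:[39,64] z:[21,51] -> hit [39,44], descend [6, 10]
    N6 x:[22,29] y:[39,60] z:[21,33] -> miss, prune
    N10 x:[24,44] y:[61,64] z:[34,51] -> miss, prune
  N12 x:[28,55] y:[24,39] z:[32,56] -> hit [32,39], descend [3, 5, 9]
    N3 x:[50,55] y:[24,26] z:[51,56] -> miss, prune
    N5 x:[28,38] y:[29,39] z:[32,40] -> hit [32,38] leaf, test {P14@t=32, P15@t=38}
    N9 x:[38,42] y:[24,33] z:[34,49] -> miss, prune

Summary -> nodes [0, 2, 7, 4, 13, 8, 6, 10, 12, 3, 5, 9]; box-tests=12; leaf-entries=1; first=P14

== RESULT ==
14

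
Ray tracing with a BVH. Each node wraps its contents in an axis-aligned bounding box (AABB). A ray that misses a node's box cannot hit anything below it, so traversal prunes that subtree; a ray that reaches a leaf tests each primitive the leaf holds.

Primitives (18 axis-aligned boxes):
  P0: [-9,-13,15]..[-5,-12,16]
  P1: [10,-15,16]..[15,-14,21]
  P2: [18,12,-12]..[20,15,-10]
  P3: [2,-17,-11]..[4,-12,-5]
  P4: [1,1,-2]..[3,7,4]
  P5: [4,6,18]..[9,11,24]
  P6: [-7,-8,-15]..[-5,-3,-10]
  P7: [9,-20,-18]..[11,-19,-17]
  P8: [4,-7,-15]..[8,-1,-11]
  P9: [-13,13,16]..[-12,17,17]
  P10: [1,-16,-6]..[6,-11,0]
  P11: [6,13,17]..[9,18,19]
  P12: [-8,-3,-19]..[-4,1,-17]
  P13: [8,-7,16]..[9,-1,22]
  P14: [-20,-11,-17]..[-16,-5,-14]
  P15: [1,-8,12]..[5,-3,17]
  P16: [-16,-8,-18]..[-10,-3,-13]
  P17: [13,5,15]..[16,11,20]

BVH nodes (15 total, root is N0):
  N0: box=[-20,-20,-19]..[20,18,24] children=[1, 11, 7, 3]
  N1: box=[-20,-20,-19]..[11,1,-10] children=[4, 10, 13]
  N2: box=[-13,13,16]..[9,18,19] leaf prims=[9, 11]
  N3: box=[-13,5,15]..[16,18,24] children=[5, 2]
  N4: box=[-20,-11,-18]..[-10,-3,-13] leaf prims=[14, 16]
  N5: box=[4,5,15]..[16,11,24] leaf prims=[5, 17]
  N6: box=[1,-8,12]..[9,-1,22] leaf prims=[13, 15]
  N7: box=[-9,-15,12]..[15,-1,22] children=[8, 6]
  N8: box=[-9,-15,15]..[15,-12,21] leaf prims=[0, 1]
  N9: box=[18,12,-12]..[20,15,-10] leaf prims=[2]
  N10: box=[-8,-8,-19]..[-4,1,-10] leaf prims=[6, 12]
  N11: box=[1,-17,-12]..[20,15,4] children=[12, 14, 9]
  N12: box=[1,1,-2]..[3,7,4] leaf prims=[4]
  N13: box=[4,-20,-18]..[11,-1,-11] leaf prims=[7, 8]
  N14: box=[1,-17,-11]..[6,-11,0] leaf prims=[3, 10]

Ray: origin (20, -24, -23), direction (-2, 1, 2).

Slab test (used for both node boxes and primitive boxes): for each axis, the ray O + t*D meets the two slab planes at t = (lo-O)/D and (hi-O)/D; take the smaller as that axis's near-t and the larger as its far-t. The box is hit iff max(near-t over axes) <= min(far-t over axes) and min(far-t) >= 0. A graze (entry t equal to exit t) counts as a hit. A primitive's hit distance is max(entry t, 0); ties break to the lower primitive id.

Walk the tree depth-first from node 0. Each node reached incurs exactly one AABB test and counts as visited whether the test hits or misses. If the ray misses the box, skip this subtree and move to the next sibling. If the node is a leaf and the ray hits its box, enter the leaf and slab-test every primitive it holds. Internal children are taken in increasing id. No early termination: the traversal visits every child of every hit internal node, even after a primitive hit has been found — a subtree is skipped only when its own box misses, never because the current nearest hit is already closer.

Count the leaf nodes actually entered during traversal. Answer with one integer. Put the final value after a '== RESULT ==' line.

Walk:
N0 x:[0,20] y:[4,42] z:[2,47/2] -> hit [4,20], descend [1, 3, 7, 11]
  N1 x:[9/2,20] y:[4,25] z:[2,13/2] -> hit [9/2,13/2], descend [4, 10, 13]
    N4 x:[15,20] y:[13,21] z:[5/2,5] -> miss, prune
    N10 x:[12,14] y:[16,25] z:[2,13/2] -> miss, prune
    N13 x:[9/2,8] y:[4,23] z:[5/2,6] -> hit [9/2,6] leaf, test {P7(miss), P8(miss)}
  N3 x:[2,33/2] y:[29,42] z:[19,47/2] -> miss, prune
  N7 x:[5/2,29/2] y:[9,23] z:[35/2,45/2] -> miss, prune
  N11 x:[0,19/2] y:[7,39] z:[11/2,27/2] -> hit [7,19/2], descend [9, 12, 14]
    N9 x:[0,1] y:[36,39] z:[11/2,13/2] -> miss, prune
    N12 x:[17/2,19/2] y:[25,31] z:[21/2,27/2] -> miss, prune
    N14 x:[7,19/2] y:[7,13] z:[6,23/2] -> hit [7,19/2] leaf, test {P3@t=8, P10@t=17/2}

Summary -> nodes [0, 1, 4, 10, 13, 3, 7, 11, 9, 12, 14]; box-tests=11; leaf-entries=2; first=P3

== RESULT ==
2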